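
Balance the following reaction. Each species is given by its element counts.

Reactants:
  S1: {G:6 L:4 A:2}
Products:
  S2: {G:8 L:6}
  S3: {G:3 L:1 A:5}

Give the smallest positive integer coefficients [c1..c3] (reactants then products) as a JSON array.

Coefficients: [5, 3, 2]

G: 5·6 = 30 | 3·8+2·3 = 30
L: 5·4 = 20 | 3·6+2·1 = 20
A: 5·2 = 10 | 3·0+2·5 = 10
gcd(5,3,2) = 1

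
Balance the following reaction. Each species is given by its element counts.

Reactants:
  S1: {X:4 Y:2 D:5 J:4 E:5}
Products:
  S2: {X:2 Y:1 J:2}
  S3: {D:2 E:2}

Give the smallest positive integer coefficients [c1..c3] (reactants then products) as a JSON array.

X: 2·4 = 8 | 4·2+5·0 = 8
Y: 2·2 = 4 | 4·1+5·0 = 4
D: 2·5 = 10 | 4·0+5·2 = 10
J: 2·4 = 8 | 4·2+5·0 = 8
E: 2·5 = 10 | 4·0+5·2 = 10
gcd(2,4,5) = 1

Coefficients: [2, 4, 5]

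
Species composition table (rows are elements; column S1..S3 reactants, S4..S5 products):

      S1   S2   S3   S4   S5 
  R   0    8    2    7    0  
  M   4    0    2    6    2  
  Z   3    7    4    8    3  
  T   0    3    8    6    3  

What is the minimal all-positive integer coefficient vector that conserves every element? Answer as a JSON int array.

Coefficients: [4, 1, 3, 2, 5]

R: 4·0+1·8+3·2 = 14 | 2·7+5·0 = 14
M: 4·4+1·0+3·2 = 22 | 2·6+5·2 = 22
Z: 4·3+1·7+3·4 = 31 | 2·8+5·3 = 31
T: 4·0+1·3+3·8 = 27 | 2·6+5·3 = 27
gcd(4,1,3,2,5) = 1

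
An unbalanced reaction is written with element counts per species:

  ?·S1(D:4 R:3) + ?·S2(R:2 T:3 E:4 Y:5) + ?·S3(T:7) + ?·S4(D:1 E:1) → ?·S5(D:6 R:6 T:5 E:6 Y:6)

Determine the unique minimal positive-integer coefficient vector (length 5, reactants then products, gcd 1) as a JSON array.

Coefficients: [6, 6, 1, 6, 5]

D: 6·4+6·0+1·0+6·1 = 30 | 5·6 = 30
R: 6·3+6·2+1·0+6·0 = 30 | 5·6 = 30
T: 6·0+6·3+1·7+6·0 = 25 | 5·5 = 25
E: 6·0+6·4+1·0+6·1 = 30 | 5·6 = 30
Y: 6·0+6·5+1·0+6·0 = 30 | 5·6 = 30
gcd(6,6,1,6,5) = 1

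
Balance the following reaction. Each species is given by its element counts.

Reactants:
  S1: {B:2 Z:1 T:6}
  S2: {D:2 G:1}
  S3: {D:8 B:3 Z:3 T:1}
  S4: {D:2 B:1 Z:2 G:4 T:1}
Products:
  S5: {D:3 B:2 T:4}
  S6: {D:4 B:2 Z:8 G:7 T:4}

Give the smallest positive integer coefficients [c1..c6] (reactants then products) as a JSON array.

Coefficients: [3, 3, 1, 1, 4, 1]

D: 3·0+3·2+1·8+1·2 = 16 | 4·3+1·4 = 16
B: 3·2+3·0+1·3+1·1 = 10 | 4·2+1·2 = 10
Z: 3·1+3·0+1·3+1·2 = 8 | 4·0+1·8 = 8
G: 3·0+3·1+1·0+1·4 = 7 | 4·0+1·7 = 7
T: 3·6+3·0+1·1+1·1 = 20 | 4·4+1·4 = 20
gcd(3,3,1,1,4,1) = 1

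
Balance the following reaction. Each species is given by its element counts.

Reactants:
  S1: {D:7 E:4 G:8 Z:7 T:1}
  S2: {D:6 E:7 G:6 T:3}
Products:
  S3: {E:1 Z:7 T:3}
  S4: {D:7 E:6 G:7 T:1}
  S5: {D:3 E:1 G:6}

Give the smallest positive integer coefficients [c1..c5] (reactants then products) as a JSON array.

D: 3·7+4·6 = 45 | 3·0+6·7+1·3 = 45
E: 3·4+4·7 = 40 | 3·1+6·6+1·1 = 40
G: 3·8+4·6 = 48 | 3·0+6·7+1·6 = 48
Z: 3·7+4·0 = 21 | 3·7+6·0+1·0 = 21
T: 3·1+4·3 = 15 | 3·3+6·1+1·0 = 15
gcd(3,4,3,6,1) = 1

Coefficients: [3, 4, 3, 6, 1]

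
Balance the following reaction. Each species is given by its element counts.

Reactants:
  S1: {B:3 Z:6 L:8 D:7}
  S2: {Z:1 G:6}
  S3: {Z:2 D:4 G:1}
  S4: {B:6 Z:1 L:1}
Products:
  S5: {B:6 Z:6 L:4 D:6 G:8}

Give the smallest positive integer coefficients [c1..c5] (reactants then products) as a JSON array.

B: 2·3+6·0+4·0+4·6 = 30 | 5·6 = 30
Z: 2·6+6·1+4·2+4·1 = 30 | 5·6 = 30
L: 2·8+6·0+4·0+4·1 = 20 | 5·4 = 20
D: 2·7+6·0+4·4+4·0 = 30 | 5·6 = 30
G: 2·0+6·6+4·1+4·0 = 40 | 5·8 = 40
gcd(2,6,4,4,5) = 1

Coefficients: [2, 6, 4, 4, 5]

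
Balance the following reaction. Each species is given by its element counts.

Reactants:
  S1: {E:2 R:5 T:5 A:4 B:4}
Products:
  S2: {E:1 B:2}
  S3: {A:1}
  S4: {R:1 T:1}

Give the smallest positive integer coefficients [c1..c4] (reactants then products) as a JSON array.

Coefficients: [1, 2, 4, 5]

E: 1·2 = 2 | 2·1+4·0+5·0 = 2
R: 1·5 = 5 | 2·0+4·0+5·1 = 5
T: 1·5 = 5 | 2·0+4·0+5·1 = 5
A: 1·4 = 4 | 2·0+4·1+5·0 = 4
B: 1·4 = 4 | 2·2+4·0+5·0 = 4
gcd(1,2,4,5) = 1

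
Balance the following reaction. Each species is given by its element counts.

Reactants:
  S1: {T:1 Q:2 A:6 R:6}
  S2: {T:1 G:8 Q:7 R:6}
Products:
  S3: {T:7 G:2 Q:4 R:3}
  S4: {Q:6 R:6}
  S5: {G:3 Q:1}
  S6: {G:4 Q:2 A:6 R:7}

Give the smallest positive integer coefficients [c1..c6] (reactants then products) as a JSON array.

T: 3·1+4·1 = 7 | 1·7+3·0+6·0+3·0 = 7
G: 3·0+4·8 = 32 | 1·2+3·0+6·3+3·4 = 32
Q: 3·2+4·7 = 34 | 1·4+3·6+6·1+3·2 = 34
A: 3·6+4·0 = 18 | 1·0+3·0+6·0+3·6 = 18
R: 3·6+4·6 = 42 | 1·3+3·6+6·0+3·7 = 42
gcd(3,4,1,3,6,3) = 1

Coefficients: [3, 4, 1, 3, 6, 3]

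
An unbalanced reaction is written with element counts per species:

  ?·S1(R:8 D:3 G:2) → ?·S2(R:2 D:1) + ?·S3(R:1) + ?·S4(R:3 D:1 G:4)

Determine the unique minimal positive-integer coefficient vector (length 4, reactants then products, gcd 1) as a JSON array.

R: 2·8 = 16 | 5·2+3·1+1·3 = 16
D: 2·3 = 6 | 5·1+3·0+1·1 = 6
G: 2·2 = 4 | 5·0+3·0+1·4 = 4
gcd(2,5,3,1) = 1

Coefficients: [2, 5, 3, 1]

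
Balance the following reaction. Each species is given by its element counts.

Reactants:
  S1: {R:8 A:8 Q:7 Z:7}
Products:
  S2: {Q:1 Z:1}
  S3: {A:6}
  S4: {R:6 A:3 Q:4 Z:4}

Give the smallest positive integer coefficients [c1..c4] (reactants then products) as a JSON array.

Coefficients: [3, 5, 2, 4]

R: 3·8 = 24 | 5·0+2·0+4·6 = 24
A: 3·8 = 24 | 5·0+2·6+4·3 = 24
Q: 3·7 = 21 | 5·1+2·0+4·4 = 21
Z: 3·7 = 21 | 5·1+2·0+4·4 = 21
gcd(3,5,2,4) = 1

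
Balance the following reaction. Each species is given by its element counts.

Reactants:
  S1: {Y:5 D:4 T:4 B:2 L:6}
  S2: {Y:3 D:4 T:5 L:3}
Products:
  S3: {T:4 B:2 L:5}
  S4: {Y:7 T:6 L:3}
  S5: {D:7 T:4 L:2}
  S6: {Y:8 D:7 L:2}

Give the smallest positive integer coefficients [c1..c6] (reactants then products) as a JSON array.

Coefficients: [5, 2, 5, 1, 1, 3]

Y: 5·5+2·3 = 31 | 5·0+1·7+1·0+3·8 = 31
D: 5·4+2·4 = 28 | 5·0+1·0+1·7+3·7 = 28
T: 5·4+2·5 = 30 | 5·4+1·6+1·4+3·0 = 30
B: 5·2+2·0 = 10 | 5·2+1·0+1·0+3·0 = 10
L: 5·6+2·3 = 36 | 5·5+1·3+1·2+3·2 = 36
gcd(5,2,5,1,1,3) = 1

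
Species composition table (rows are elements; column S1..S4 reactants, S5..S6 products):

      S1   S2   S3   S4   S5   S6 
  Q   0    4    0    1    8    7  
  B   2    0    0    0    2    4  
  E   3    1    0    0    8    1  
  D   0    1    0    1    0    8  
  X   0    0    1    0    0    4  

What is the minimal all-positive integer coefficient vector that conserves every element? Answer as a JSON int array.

Q: 4·0+5·4+4·0+3·1 = 23 | 2·8+1·7 = 23
B: 4·2+5·0+4·0+3·0 = 8 | 2·2+1·4 = 8
E: 4·3+5·1+4·0+3·0 = 17 | 2·8+1·1 = 17
D: 4·0+5·1+4·0+3·1 = 8 | 2·0+1·8 = 8
X: 4·0+5·0+4·1+3·0 = 4 | 2·0+1·4 = 4
gcd(4,5,4,3,2,1) = 1

Coefficients: [4, 5, 4, 3, 2, 1]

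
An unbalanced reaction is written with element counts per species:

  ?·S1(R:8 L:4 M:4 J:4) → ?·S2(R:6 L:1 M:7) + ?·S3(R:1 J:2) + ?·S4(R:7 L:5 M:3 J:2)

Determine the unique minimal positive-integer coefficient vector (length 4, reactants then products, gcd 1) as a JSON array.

Coefficients: [4, 1, 5, 3]

R: 4·8 = 32 | 1·6+5·1+3·7 = 32
L: 4·4 = 16 | 1·1+5·0+3·5 = 16
M: 4·4 = 16 | 1·7+5·0+3·3 = 16
J: 4·4 = 16 | 1·0+5·2+3·2 = 16
gcd(4,1,5,3) = 1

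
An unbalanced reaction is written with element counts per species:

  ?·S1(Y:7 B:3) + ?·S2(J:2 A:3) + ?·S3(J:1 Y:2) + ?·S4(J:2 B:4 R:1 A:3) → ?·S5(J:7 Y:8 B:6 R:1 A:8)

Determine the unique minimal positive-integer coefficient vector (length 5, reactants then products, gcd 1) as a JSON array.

J: 2·0+5·2+5·1+3·2 = 21 | 3·7 = 21
Y: 2·7+5·0+5·2+3·0 = 24 | 3·8 = 24
B: 2·3+5·0+5·0+3·4 = 18 | 3·6 = 18
R: 2·0+5·0+5·0+3·1 = 3 | 3·1 = 3
A: 2·0+5·3+5·0+3·3 = 24 | 3·8 = 24
gcd(2,5,5,3,3) = 1

Coefficients: [2, 5, 5, 3, 3]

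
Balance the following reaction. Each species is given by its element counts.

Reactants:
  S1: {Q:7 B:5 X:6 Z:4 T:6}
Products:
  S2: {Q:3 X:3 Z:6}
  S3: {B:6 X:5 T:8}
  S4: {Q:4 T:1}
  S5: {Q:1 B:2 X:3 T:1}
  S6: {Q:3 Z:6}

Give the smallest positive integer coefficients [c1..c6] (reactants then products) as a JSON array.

Coefficients: [6, 1, 3, 6, 6, 3]

Q: 6·7 = 42 | 1·3+3·0+6·4+6·1+3·3 = 42
B: 6·5 = 30 | 1·0+3·6+6·0+6·2+3·0 = 30
X: 6·6 = 36 | 1·3+3·5+6·0+6·3+3·0 = 36
Z: 6·4 = 24 | 1·6+3·0+6·0+6·0+3·6 = 24
T: 6·6 = 36 | 1·0+3·8+6·1+6·1+3·0 = 36
gcd(6,1,3,6,6,3) = 1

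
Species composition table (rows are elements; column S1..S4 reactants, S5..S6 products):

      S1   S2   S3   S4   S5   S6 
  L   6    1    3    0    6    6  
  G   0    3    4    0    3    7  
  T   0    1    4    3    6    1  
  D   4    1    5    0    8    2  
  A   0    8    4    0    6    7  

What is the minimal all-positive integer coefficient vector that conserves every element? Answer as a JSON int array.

Coefficients: [4, 3, 5, 3, 5, 2]

L: 4·6+3·1+5·3+3·0 = 42 | 5·6+2·6 = 42
G: 4·0+3·3+5·4+3·0 = 29 | 5·3+2·7 = 29
T: 4·0+3·1+5·4+3·3 = 32 | 5·6+2·1 = 32
D: 4·4+3·1+5·5+3·0 = 44 | 5·8+2·2 = 44
A: 4·0+3·8+5·4+3·0 = 44 | 5·6+2·7 = 44
gcd(4,3,5,3,5,2) = 1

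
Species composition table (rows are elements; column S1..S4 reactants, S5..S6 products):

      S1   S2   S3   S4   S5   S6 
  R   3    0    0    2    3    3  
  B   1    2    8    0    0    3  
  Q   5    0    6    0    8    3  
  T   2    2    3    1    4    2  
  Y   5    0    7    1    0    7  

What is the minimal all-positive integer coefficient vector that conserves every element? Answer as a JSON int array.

Coefficients: [5, 1, 1, 3, 2, 5]

R: 5·3+1·0+1·0+3·2 = 21 | 2·3+5·3 = 21
B: 5·1+1·2+1·8+3·0 = 15 | 2·0+5·3 = 15
Q: 5·5+1·0+1·6+3·0 = 31 | 2·8+5·3 = 31
T: 5·2+1·2+1·3+3·1 = 18 | 2·4+5·2 = 18
Y: 5·5+1·0+1·7+3·1 = 35 | 2·0+5·7 = 35
gcd(5,1,1,3,2,5) = 1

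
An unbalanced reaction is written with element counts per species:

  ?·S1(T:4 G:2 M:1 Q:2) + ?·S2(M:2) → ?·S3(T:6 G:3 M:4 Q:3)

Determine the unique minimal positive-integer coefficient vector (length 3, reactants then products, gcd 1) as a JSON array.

Coefficients: [6, 5, 4]

T: 6·4+5·0 = 24 | 4·6 = 24
G: 6·2+5·0 = 12 | 4·3 = 12
M: 6·1+5·2 = 16 | 4·4 = 16
Q: 6·2+5·0 = 12 | 4·3 = 12
gcd(6,5,4) = 1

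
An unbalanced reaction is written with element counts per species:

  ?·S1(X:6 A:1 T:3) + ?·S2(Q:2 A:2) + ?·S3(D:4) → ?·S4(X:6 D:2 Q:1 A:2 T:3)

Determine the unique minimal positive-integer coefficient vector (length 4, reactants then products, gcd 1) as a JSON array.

X: 2·6+1·0+1·0 = 12 | 2·6 = 12
D: 2·0+1·0+1·4 = 4 | 2·2 = 4
Q: 2·0+1·2+1·0 = 2 | 2·1 = 2
A: 2·1+1·2+1·0 = 4 | 2·2 = 4
T: 2·3+1·0+1·0 = 6 | 2·3 = 6
gcd(2,1,1,2) = 1

Coefficients: [2, 1, 1, 2]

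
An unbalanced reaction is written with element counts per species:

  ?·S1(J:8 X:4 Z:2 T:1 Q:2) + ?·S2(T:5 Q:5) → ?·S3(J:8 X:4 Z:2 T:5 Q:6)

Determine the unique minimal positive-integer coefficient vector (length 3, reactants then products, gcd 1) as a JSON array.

Coefficients: [5, 4, 5]

J: 5·8+4·0 = 40 | 5·8 = 40
X: 5·4+4·0 = 20 | 5·4 = 20
Z: 5·2+4·0 = 10 | 5·2 = 10
T: 5·1+4·5 = 25 | 5·5 = 25
Q: 5·2+4·5 = 30 | 5·6 = 30
gcd(5,4,5) = 1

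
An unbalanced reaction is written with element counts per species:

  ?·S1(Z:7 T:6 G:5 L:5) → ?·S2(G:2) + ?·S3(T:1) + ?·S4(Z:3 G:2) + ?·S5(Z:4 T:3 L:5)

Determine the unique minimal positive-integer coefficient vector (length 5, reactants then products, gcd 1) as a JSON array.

Z: 2·7 = 14 | 3·0+6·0+2·3+2·4 = 14
T: 2·6 = 12 | 3·0+6·1+2·0+2·3 = 12
G: 2·5 = 10 | 3·2+6·0+2·2+2·0 = 10
L: 2·5 = 10 | 3·0+6·0+2·0+2·5 = 10
gcd(2,3,6,2,2) = 1

Coefficients: [2, 3, 6, 2, 2]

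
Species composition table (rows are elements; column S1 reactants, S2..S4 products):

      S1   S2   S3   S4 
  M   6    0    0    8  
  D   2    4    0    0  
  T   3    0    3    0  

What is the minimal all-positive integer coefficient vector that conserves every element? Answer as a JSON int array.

M: 4·6 = 24 | 2·0+4·0+3·8 = 24
D: 4·2 = 8 | 2·4+4·0+3·0 = 8
T: 4·3 = 12 | 2·0+4·3+3·0 = 12
gcd(4,2,4,3) = 1

Coefficients: [4, 2, 4, 3]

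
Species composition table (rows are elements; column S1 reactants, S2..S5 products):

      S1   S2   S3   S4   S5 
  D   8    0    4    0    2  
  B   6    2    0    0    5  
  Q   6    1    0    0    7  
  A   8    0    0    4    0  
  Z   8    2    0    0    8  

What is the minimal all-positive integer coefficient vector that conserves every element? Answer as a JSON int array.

D: 3·8 = 24 | 4·0+5·4+6·0+2·2 = 24
B: 3·6 = 18 | 4·2+5·0+6·0+2·5 = 18
Q: 3·6 = 18 | 4·1+5·0+6·0+2·7 = 18
A: 3·8 = 24 | 4·0+5·0+6·4+2·0 = 24
Z: 3·8 = 24 | 4·2+5·0+6·0+2·8 = 24
gcd(3,4,5,6,2) = 1

Coefficients: [3, 4, 5, 6, 2]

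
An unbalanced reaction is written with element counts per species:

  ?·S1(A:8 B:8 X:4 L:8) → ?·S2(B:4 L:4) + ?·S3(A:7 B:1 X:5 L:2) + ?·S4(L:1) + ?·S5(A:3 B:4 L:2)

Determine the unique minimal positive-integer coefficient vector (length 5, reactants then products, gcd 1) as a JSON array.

Coefficients: [5, 5, 4, 4, 4]

A: 5·8 = 40 | 5·0+4·7+4·0+4·3 = 40
B: 5·8 = 40 | 5·4+4·1+4·0+4·4 = 40
X: 5·4 = 20 | 5·0+4·5+4·0+4·0 = 20
L: 5·8 = 40 | 5·4+4·2+4·1+4·2 = 40
gcd(5,5,4,4,4) = 1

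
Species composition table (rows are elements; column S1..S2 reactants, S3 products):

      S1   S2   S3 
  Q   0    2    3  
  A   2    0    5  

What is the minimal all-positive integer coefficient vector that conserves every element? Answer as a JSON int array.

Q: 5·0+3·2 = 6 | 2·3 = 6
A: 5·2+3·0 = 10 | 2·5 = 10
gcd(5,3,2) = 1

Coefficients: [5, 3, 2]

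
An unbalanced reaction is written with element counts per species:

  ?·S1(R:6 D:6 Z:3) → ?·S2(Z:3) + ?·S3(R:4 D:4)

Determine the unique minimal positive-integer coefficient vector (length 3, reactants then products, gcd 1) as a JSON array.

R: 2·6 = 12 | 2·0+3·4 = 12
D: 2·6 = 12 | 2·0+3·4 = 12
Z: 2·3 = 6 | 2·3+3·0 = 6
gcd(2,2,3) = 1

Coefficients: [2, 2, 3]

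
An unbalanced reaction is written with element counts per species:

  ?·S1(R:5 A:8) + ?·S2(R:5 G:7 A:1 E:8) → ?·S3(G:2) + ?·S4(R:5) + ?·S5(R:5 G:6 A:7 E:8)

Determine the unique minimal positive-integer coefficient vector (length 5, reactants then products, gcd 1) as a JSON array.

R: 3·5+4·5 = 35 | 2·0+3·5+4·5 = 35
G: 3·0+4·7 = 28 | 2·2+3·0+4·6 = 28
A: 3·8+4·1 = 28 | 2·0+3·0+4·7 = 28
E: 3·0+4·8 = 32 | 2·0+3·0+4·8 = 32
gcd(3,4,2,3,4) = 1

Coefficients: [3, 4, 2, 3, 4]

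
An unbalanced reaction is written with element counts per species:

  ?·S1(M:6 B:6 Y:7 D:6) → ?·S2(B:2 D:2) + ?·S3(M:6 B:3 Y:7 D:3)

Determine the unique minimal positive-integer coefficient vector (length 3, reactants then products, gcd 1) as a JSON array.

M: 2·6 = 12 | 3·0+2·6 = 12
B: 2·6 = 12 | 3·2+2·3 = 12
Y: 2·7 = 14 | 3·0+2·7 = 14
D: 2·6 = 12 | 3·2+2·3 = 12
gcd(2,3,2) = 1

Coefficients: [2, 3, 2]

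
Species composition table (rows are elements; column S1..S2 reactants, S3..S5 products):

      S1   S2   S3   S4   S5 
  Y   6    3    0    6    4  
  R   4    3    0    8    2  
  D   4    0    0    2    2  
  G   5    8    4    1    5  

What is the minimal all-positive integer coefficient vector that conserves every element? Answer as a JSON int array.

Coefficients: [4, 4, 5, 2, 6]

Y: 4·6+4·3 = 36 | 5·0+2·6+6·4 = 36
R: 4·4+4·3 = 28 | 5·0+2·8+6·2 = 28
D: 4·4+4·0 = 16 | 5·0+2·2+6·2 = 16
G: 4·5+4·8 = 52 | 5·4+2·1+6·5 = 52
gcd(4,4,5,2,6) = 1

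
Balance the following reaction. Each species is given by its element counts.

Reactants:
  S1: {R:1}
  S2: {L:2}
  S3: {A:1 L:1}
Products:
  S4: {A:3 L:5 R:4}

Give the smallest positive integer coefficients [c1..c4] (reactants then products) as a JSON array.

A: 4·0+1·0+3·1 = 3 | 1·3 = 3
L: 4·0+1·2+3·1 = 5 | 1·5 = 5
R: 4·1+1·0+3·0 = 4 | 1·4 = 4
gcd(4,1,3,1) = 1

Coefficients: [4, 1, 3, 1]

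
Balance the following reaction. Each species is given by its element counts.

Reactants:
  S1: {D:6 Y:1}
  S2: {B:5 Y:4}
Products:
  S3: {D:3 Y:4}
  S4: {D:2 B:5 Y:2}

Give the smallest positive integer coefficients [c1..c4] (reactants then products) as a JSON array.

D: 2·6+3·0 = 12 | 2·3+3·2 = 12
B: 2·0+3·5 = 15 | 2·0+3·5 = 15
Y: 2·1+3·4 = 14 | 2·4+3·2 = 14
gcd(2,3,2,3) = 1

Coefficients: [2, 3, 2, 3]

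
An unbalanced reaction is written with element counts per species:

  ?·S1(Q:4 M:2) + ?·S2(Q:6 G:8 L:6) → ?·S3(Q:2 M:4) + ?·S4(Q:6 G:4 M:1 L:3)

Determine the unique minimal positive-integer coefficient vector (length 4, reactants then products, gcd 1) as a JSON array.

Q: 5·4+3·6 = 38 | 1·2+6·6 = 38
G: 5·0+3·8 = 24 | 1·0+6·4 = 24
M: 5·2+3·0 = 10 | 1·4+6·1 = 10
L: 5·0+3·6 = 18 | 1·0+6·3 = 18
gcd(5,3,1,6) = 1

Coefficients: [5, 3, 1, 6]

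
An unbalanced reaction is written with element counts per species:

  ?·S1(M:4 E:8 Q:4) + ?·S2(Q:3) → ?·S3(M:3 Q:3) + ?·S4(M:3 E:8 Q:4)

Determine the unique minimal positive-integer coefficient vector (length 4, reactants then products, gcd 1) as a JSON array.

Coefficients: [3, 1, 1, 3]

M: 3·4+1·0 = 12 | 1·3+3·3 = 12
E: 3·8+1·0 = 24 | 1·0+3·8 = 24
Q: 3·4+1·3 = 15 | 1·3+3·4 = 15
gcd(3,1,1,3) = 1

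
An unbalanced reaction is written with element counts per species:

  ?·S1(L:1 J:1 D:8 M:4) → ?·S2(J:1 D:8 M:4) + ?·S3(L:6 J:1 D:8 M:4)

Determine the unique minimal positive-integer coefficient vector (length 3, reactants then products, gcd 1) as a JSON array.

L: 6·1 = 6 | 5·0+1·6 = 6
J: 6·1 = 6 | 5·1+1·1 = 6
D: 6·8 = 48 | 5·8+1·8 = 48
M: 6·4 = 24 | 5·4+1·4 = 24
gcd(6,5,1) = 1

Coefficients: [6, 5, 1]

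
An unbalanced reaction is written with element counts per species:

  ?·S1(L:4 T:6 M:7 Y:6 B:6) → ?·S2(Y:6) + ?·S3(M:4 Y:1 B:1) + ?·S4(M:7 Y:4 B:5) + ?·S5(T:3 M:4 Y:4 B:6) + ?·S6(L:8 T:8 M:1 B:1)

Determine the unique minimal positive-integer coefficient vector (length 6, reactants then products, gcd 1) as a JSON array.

L: 6·4 = 24 | 2·0+4·0+1·0+4·0+3·8 = 24
T: 6·6 = 36 | 2·0+4·0+1·0+4·3+3·8 = 36
M: 6·7 = 42 | 2·0+4·4+1·7+4·4+3·1 = 42
Y: 6·6 = 36 | 2·6+4·1+1·4+4·4+3·0 = 36
B: 6·6 = 36 | 2·0+4·1+1·5+4·6+3·1 = 36
gcd(6,2,4,1,4,3) = 1

Coefficients: [6, 2, 4, 1, 4, 3]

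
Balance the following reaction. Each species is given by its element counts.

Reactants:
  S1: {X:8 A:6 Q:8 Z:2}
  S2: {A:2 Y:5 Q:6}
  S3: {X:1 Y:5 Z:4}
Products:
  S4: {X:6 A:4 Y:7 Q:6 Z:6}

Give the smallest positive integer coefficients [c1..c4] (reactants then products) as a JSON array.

Coefficients: [3, 1, 6, 5]

X: 3·8+1·0+6·1 = 30 | 5·6 = 30
A: 3·6+1·2+6·0 = 20 | 5·4 = 20
Y: 3·0+1·5+6·5 = 35 | 5·7 = 35
Q: 3·8+1·6+6·0 = 30 | 5·6 = 30
Z: 3·2+1·0+6·4 = 30 | 5·6 = 30
gcd(3,1,6,5) = 1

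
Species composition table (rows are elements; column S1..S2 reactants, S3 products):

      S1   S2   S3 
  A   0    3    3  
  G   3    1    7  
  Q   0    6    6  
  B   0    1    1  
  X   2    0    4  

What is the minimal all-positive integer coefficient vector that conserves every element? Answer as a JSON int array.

Coefficients: [2, 1, 1]

A: 2·0+1·3 = 3 | 1·3 = 3
G: 2·3+1·1 = 7 | 1·7 = 7
Q: 2·0+1·6 = 6 | 1·6 = 6
B: 2·0+1·1 = 1 | 1·1 = 1
X: 2·2+1·0 = 4 | 1·4 = 4
gcd(2,1,1) = 1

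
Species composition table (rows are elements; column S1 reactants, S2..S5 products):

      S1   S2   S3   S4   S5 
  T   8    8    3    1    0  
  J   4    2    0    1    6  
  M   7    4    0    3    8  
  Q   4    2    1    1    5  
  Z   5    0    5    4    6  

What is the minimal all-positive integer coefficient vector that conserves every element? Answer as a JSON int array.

Coefficients: [6, 5, 2, 2, 2]

T: 6·8 = 48 | 5·8+2·3+2·1+2·0 = 48
J: 6·4 = 24 | 5·2+2·0+2·1+2·6 = 24
M: 6·7 = 42 | 5·4+2·0+2·3+2·8 = 42
Q: 6·4 = 24 | 5·2+2·1+2·1+2·5 = 24
Z: 6·5 = 30 | 5·0+2·5+2·4+2·6 = 30
gcd(6,5,2,2,2) = 1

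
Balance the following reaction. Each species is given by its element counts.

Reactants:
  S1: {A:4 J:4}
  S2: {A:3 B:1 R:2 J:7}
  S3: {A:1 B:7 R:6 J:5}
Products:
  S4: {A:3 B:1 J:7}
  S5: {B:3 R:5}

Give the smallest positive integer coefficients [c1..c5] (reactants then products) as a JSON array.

Coefficients: [1, 4, 2, 6, 4]

A: 1·4+4·3+2·1 = 18 | 6·3+4·0 = 18
B: 1·0+4·1+2·7 = 18 | 6·1+4·3 = 18
R: 1·0+4·2+2·6 = 20 | 6·0+4·5 = 20
J: 1·4+4·7+2·5 = 42 | 6·7+4·0 = 42
gcd(1,4,2,6,4) = 1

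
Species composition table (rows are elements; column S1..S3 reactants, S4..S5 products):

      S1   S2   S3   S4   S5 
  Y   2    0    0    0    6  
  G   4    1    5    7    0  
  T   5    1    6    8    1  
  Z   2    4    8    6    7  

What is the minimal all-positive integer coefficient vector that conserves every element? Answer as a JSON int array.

Coefficients: [6, 6, 1, 5, 2]

Y: 6·2+6·0+1·0 = 12 | 5·0+2·6 = 12
G: 6·4+6·1+1·5 = 35 | 5·7+2·0 = 35
T: 6·5+6·1+1·6 = 42 | 5·8+2·1 = 42
Z: 6·2+6·4+1·8 = 44 | 5·6+2·7 = 44
gcd(6,6,1,5,2) = 1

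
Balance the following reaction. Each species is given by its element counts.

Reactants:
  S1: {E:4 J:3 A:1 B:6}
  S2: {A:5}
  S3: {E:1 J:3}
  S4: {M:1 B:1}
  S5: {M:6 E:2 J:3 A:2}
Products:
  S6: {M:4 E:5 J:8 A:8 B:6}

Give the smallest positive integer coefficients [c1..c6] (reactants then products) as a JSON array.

Coefficients: [2, 4, 5, 6, 1, 3]

M: 2·0+4·0+5·0+6·1+1·6 = 12 | 3·4 = 12
E: 2·4+4·0+5·1+6·0+1·2 = 15 | 3·5 = 15
J: 2·3+4·0+5·3+6·0+1·3 = 24 | 3·8 = 24
A: 2·1+4·5+5·0+6·0+1·2 = 24 | 3·8 = 24
B: 2·6+4·0+5·0+6·1+1·0 = 18 | 3·6 = 18
gcd(2,4,5,6,1,3) = 1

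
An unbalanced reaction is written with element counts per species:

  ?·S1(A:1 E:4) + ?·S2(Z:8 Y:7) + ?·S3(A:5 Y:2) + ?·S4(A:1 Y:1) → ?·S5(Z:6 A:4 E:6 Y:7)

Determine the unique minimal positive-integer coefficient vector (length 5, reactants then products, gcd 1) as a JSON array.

Z: 6·0+3·8+1·0+5·0 = 24 | 4·6 = 24
A: 6·1+3·0+1·5+5·1 = 16 | 4·4 = 16
E: 6·4+3·0+1·0+5·0 = 24 | 4·6 = 24
Y: 6·0+3·7+1·2+5·1 = 28 | 4·7 = 28
gcd(6,3,1,5,4) = 1

Coefficients: [6, 3, 1, 5, 4]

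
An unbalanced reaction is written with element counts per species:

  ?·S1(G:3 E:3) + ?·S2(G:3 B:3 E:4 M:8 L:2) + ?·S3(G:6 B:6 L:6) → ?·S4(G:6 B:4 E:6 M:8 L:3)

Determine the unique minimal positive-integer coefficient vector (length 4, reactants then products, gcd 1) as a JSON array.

Coefficients: [4, 6, 1, 6]

G: 4·3+6·3+1·6 = 36 | 6·6 = 36
B: 4·0+6·3+1·6 = 24 | 6·4 = 24
E: 4·3+6·4+1·0 = 36 | 6·6 = 36
M: 4·0+6·8+1·0 = 48 | 6·8 = 48
L: 4·0+6·2+1·6 = 18 | 6·3 = 18
gcd(4,6,1,6) = 1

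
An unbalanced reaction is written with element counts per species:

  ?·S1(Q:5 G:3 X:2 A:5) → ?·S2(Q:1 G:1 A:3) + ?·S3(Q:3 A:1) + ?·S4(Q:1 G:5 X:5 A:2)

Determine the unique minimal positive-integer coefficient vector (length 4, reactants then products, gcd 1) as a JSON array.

Coefficients: [5, 5, 6, 2]

Q: 5·5 = 25 | 5·1+6·3+2·1 = 25
G: 5·3 = 15 | 5·1+6·0+2·5 = 15
X: 5·2 = 10 | 5·0+6·0+2·5 = 10
A: 5·5 = 25 | 5·3+6·1+2·2 = 25
gcd(5,5,6,2) = 1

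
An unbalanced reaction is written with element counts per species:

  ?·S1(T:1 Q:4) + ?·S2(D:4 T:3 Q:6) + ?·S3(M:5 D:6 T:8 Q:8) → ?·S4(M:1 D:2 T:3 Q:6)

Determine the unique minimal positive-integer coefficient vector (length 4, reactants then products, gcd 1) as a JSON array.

Coefficients: [4, 1, 1, 5]

M: 4·0+1·0+1·5 = 5 | 5·1 = 5
D: 4·0+1·4+1·6 = 10 | 5·2 = 10
T: 4·1+1·3+1·8 = 15 | 5·3 = 15
Q: 4·4+1·6+1·8 = 30 | 5·6 = 30
gcd(4,1,1,5) = 1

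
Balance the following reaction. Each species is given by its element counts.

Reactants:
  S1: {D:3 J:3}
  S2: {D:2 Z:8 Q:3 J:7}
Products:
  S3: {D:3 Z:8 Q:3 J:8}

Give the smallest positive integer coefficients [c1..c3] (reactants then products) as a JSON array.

D: 1·3+3·2 = 9 | 3·3 = 9
Z: 1·0+3·8 = 24 | 3·8 = 24
Q: 1·0+3·3 = 9 | 3·3 = 9
J: 1·3+3·7 = 24 | 3·8 = 24
gcd(1,3,3) = 1

Coefficients: [1, 3, 3]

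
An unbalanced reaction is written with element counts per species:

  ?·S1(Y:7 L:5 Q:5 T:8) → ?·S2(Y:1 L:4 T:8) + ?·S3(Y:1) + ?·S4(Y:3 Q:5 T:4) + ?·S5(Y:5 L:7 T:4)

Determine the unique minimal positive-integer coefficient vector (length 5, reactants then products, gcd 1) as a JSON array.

Coefficients: [5, 1, 4, 5, 3]

Y: 5·7 = 35 | 1·1+4·1+5·3+3·5 = 35
L: 5·5 = 25 | 1·4+4·0+5·0+3·7 = 25
Q: 5·5 = 25 | 1·0+4·0+5·5+3·0 = 25
T: 5·8 = 40 | 1·8+4·0+5·4+3·4 = 40
gcd(5,1,4,5,3) = 1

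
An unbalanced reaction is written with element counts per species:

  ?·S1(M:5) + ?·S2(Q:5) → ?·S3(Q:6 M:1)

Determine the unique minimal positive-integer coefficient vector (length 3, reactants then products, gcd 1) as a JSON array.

Q: 1·0+6·5 = 30 | 5·6 = 30
M: 1·5+6·0 = 5 | 5·1 = 5
gcd(1,6,5) = 1

Coefficients: [1, 6, 5]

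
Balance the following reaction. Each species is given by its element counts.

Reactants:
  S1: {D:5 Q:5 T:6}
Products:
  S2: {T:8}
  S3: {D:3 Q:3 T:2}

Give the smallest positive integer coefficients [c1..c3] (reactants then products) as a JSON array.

Coefficients: [3, 1, 5]

D: 3·5 = 15 | 1·0+5·3 = 15
Q: 3·5 = 15 | 1·0+5·3 = 15
T: 3·6 = 18 | 1·8+5·2 = 18
gcd(3,1,5) = 1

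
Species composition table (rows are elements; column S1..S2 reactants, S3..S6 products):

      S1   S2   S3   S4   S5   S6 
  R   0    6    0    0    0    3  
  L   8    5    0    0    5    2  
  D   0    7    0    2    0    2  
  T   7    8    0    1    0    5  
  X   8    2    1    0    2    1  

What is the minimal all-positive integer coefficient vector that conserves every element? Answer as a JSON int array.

R: 1·0+2·6 = 12 | 4·0+3·0+2·0+4·3 = 12
L: 1·8+2·5 = 18 | 4·0+3·0+2·5+4·2 = 18
D: 1·0+2·7 = 14 | 4·0+3·2+2·0+4·2 = 14
T: 1·7+2·8 = 23 | 4·0+3·1+2·0+4·5 = 23
X: 1·8+2·2 = 12 | 4·1+3·0+2·2+4·1 = 12
gcd(1,2,4,3,2,4) = 1

Coefficients: [1, 2, 4, 3, 2, 4]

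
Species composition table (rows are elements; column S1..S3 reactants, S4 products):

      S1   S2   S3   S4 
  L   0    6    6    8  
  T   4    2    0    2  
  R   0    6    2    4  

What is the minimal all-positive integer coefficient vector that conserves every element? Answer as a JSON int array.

L: 1·0+1·6+3·6 = 24 | 3·8 = 24
T: 1·4+1·2+3·0 = 6 | 3·2 = 6
R: 1·0+1·6+3·2 = 12 | 3·4 = 12
gcd(1,1,3,3) = 1

Coefficients: [1, 1, 3, 3]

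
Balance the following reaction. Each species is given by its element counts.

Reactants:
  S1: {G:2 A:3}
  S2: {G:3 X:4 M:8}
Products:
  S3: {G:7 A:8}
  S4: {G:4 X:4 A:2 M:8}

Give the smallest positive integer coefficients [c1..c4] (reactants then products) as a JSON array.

G: 6·2+5·3 = 27 | 1·7+5·4 = 27
X: 6·0+5·4 = 20 | 1·0+5·4 = 20
A: 6·3+5·0 = 18 | 1·8+5·2 = 18
M: 6·0+5·8 = 40 | 1·0+5·8 = 40
gcd(6,5,1,5) = 1

Coefficients: [6, 5, 1, 5]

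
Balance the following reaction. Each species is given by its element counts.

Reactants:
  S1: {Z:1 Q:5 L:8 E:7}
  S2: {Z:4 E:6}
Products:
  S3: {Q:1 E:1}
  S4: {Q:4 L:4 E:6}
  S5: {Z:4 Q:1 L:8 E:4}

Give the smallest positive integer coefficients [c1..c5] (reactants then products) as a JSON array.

Coefficients: [4, 1, 2, 4, 2]

Z: 4·1+1·4 = 8 | 2·0+4·0+2·4 = 8
Q: 4·5+1·0 = 20 | 2·1+4·4+2·1 = 20
L: 4·8+1·0 = 32 | 2·0+4·4+2·8 = 32
E: 4·7+1·6 = 34 | 2·1+4·6+2·4 = 34
gcd(4,1,2,4,2) = 1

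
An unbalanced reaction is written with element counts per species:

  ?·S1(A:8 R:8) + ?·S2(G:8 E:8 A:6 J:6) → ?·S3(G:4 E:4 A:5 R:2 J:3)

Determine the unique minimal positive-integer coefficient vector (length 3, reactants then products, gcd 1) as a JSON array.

G: 1·0+2·8 = 16 | 4·4 = 16
E: 1·0+2·8 = 16 | 4·4 = 16
A: 1·8+2·6 = 20 | 4·5 = 20
R: 1·8+2·0 = 8 | 4·2 = 8
J: 1·0+2·6 = 12 | 4·3 = 12
gcd(1,2,4) = 1

Coefficients: [1, 2, 4]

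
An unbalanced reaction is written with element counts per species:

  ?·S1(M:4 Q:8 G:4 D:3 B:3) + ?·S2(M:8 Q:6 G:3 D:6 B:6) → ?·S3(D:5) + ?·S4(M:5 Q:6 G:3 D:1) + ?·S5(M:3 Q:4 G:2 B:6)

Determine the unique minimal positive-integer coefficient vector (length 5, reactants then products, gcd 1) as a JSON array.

M: 4·4+3·8 = 40 | 5·0+5·5+5·3 = 40
Q: 4·8+3·6 = 50 | 5·0+5·6+5·4 = 50
G: 4·4+3·3 = 25 | 5·0+5·3+5·2 = 25
D: 4·3+3·6 = 30 | 5·5+5·1+5·0 = 30
B: 4·3+3·6 = 30 | 5·0+5·0+5·6 = 30
gcd(4,3,5,5,5) = 1

Coefficients: [4, 3, 5, 5, 5]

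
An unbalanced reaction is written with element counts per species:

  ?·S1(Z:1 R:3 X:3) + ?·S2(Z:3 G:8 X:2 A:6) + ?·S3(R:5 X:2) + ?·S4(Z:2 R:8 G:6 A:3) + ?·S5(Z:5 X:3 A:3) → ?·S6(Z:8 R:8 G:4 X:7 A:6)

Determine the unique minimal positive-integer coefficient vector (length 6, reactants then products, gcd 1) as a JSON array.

Coefficients: [3, 1, 3, 2, 6, 5]

Z: 3·1+1·3+3·0+2·2+6·5 = 40 | 5·8 = 40
R: 3·3+1·0+3·5+2·8+6·0 = 40 | 5·8 = 40
G: 3·0+1·8+3·0+2·6+6·0 = 20 | 5·4 = 20
X: 3·3+1·2+3·2+2·0+6·3 = 35 | 5·7 = 35
A: 3·0+1·6+3·0+2·3+6·3 = 30 | 5·6 = 30
gcd(3,1,3,2,6,5) = 1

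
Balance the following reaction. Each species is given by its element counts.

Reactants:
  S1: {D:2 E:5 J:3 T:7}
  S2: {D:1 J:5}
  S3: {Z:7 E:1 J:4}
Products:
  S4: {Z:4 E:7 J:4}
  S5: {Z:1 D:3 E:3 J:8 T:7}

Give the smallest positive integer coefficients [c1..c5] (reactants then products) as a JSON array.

Z: 3·0+3·0+1·7 = 7 | 1·4+3·1 = 7
D: 3·2+3·1+1·0 = 9 | 1·0+3·3 = 9
E: 3·5+3·0+1·1 = 16 | 1·7+3·3 = 16
J: 3·3+3·5+1·4 = 28 | 1·4+3·8 = 28
T: 3·7+3·0+1·0 = 21 | 1·0+3·7 = 21
gcd(3,3,1,1,3) = 1

Coefficients: [3, 3, 1, 1, 3]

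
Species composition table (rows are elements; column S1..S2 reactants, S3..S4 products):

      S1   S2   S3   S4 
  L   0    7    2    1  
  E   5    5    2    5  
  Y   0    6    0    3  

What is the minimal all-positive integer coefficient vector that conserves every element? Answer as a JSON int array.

L: 4·0+2·7 = 14 | 5·2+4·1 = 14
E: 4·5+2·5 = 30 | 5·2+4·5 = 30
Y: 4·0+2·6 = 12 | 5·0+4·3 = 12
gcd(4,2,5,4) = 1

Coefficients: [4, 2, 5, 4]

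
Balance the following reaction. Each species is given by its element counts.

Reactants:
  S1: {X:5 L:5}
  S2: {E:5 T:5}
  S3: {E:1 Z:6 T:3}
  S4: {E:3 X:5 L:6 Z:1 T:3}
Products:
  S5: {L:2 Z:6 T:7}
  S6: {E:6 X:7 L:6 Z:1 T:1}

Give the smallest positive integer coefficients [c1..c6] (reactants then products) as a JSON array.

E: 2·0+2·5+5·1+5·3 = 30 | 5·0+5·6 = 30
X: 2·5+2·0+5·0+5·5 = 35 | 5·0+5·7 = 35
L: 2·5+2·0+5·0+5·6 = 40 | 5·2+5·6 = 40
Z: 2·0+2·0+5·6+5·1 = 35 | 5·6+5·1 = 35
T: 2·0+2·5+5·3+5·3 = 40 | 5·7+5·1 = 40
gcd(2,2,5,5,5,5) = 1

Coefficients: [2, 2, 5, 5, 5, 5]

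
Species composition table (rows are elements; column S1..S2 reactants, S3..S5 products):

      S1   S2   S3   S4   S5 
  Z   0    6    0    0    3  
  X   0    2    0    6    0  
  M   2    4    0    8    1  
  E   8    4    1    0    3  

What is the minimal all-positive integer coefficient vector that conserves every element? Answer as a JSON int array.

Z: 1·0+3·6 = 18 | 2·0+1·0+6·3 = 18
X: 1·0+3·2 = 6 | 2·0+1·6+6·0 = 6
M: 1·2+3·4 = 14 | 2·0+1·8+6·1 = 14
E: 1·8+3·4 = 20 | 2·1+1·0+6·3 = 20
gcd(1,3,2,1,6) = 1

Coefficients: [1, 3, 2, 1, 6]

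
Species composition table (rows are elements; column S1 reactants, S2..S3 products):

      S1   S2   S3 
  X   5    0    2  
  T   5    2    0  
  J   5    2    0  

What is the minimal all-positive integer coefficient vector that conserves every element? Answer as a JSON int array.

X: 2·5 = 10 | 5·0+5·2 = 10
T: 2·5 = 10 | 5·2+5·0 = 10
J: 2·5 = 10 | 5·2+5·0 = 10
gcd(2,5,5) = 1

Coefficients: [2, 5, 5]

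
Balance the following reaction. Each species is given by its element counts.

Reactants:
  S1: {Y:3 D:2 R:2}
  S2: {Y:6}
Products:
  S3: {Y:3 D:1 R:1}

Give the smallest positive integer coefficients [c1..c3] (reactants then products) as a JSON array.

Y: 2·3+1·6 = 12 | 4·3 = 12
D: 2·2+1·0 = 4 | 4·1 = 4
R: 2·2+1·0 = 4 | 4·1 = 4
gcd(2,1,4) = 1

Coefficients: [2, 1, 4]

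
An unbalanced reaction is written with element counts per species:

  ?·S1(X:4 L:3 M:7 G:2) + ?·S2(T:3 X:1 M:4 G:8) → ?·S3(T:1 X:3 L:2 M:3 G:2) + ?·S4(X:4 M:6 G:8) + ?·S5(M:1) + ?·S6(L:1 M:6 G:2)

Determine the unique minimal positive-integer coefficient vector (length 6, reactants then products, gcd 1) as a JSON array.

T: 5·0+2·3 = 6 | 6·1+1·0+1·0+3·0 = 6
X: 5·4+2·1 = 22 | 6·3+1·4+1·0+3·0 = 22
L: 5·3+2·0 = 15 | 6·2+1·0+1·0+3·1 = 15
M: 5·7+2·4 = 43 | 6·3+1·6+1·1+3·6 = 43
G: 5·2+2·8 = 26 | 6·2+1·8+1·0+3·2 = 26
gcd(5,2,6,1,1,3) = 1

Coefficients: [5, 2, 6, 1, 1, 3]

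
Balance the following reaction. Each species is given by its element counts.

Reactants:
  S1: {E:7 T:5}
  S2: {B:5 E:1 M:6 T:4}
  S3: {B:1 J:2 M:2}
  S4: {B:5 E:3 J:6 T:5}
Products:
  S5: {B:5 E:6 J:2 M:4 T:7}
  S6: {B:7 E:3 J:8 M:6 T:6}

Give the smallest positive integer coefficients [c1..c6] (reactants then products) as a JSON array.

Coefficients: [4, 5, 6, 4, 6, 3]

B: 4·0+5·5+6·1+4·5 = 51 | 6·5+3·7 = 51
E: 4·7+5·1+6·0+4·3 = 45 | 6·6+3·3 = 45
J: 4·0+5·0+6·2+4·6 = 36 | 6·2+3·8 = 36
M: 4·0+5·6+6·2+4·0 = 42 | 6·4+3·6 = 42
T: 4·5+5·4+6·0+4·5 = 60 | 6·7+3·6 = 60
gcd(4,5,6,4,6,3) = 1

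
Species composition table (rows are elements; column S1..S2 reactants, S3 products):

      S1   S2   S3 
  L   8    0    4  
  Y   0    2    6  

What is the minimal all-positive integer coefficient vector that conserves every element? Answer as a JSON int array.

Coefficients: [1, 6, 2]

L: 1·8+6·0 = 8 | 2·4 = 8
Y: 1·0+6·2 = 12 | 2·6 = 12
gcd(1,6,2) = 1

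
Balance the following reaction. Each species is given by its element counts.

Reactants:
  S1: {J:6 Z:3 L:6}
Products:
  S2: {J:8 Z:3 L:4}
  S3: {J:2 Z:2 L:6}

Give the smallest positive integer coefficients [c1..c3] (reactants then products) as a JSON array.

J: 5·6 = 30 | 3·8+3·2 = 30
Z: 5·3 = 15 | 3·3+3·2 = 15
L: 5·6 = 30 | 3·4+3·6 = 30
gcd(5,3,3) = 1

Coefficients: [5, 3, 3]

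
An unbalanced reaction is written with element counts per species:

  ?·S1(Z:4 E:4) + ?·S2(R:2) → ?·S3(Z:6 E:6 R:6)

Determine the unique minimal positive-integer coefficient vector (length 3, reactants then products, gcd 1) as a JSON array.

Coefficients: [3, 6, 2]

Z: 3·4+6·0 = 12 | 2·6 = 12
E: 3·4+6·0 = 12 | 2·6 = 12
R: 3·0+6·2 = 12 | 2·6 = 12
gcd(3,6,2) = 1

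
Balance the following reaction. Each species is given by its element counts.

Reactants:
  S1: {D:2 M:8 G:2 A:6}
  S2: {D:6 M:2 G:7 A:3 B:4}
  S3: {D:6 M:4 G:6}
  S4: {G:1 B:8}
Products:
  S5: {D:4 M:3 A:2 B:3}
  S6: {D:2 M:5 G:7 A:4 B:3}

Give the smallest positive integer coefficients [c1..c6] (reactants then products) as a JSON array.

Coefficients: [3, 2, 1, 2, 4, 4]

D: 3·2+2·6+1·6+2·0 = 24 | 4·4+4·2 = 24
M: 3·8+2·2+1·4+2·0 = 32 | 4·3+4·5 = 32
G: 3·2+2·7+1·6+2·1 = 28 | 4·0+4·7 = 28
A: 3·6+2·3+1·0+2·0 = 24 | 4·2+4·4 = 24
B: 3·0+2·4+1·0+2·8 = 24 | 4·3+4·3 = 24
gcd(3,2,1,2,4,4) = 1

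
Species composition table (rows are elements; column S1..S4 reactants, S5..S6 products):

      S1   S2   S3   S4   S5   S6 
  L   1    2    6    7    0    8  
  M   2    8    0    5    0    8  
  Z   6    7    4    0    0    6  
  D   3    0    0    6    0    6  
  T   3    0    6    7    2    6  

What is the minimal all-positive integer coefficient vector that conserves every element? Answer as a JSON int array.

Coefficients: [2, 2, 1, 4, 5, 5]

L: 2·1+2·2+1·6+4·7 = 40 | 5·0+5·8 = 40
M: 2·2+2·8+1·0+4·5 = 40 | 5·0+5·8 = 40
Z: 2·6+2·7+1·4+4·0 = 30 | 5·0+5·6 = 30
D: 2·3+2·0+1·0+4·6 = 30 | 5·0+5·6 = 30
T: 2·3+2·0+1·6+4·7 = 40 | 5·2+5·6 = 40
gcd(2,2,1,4,5,5) = 1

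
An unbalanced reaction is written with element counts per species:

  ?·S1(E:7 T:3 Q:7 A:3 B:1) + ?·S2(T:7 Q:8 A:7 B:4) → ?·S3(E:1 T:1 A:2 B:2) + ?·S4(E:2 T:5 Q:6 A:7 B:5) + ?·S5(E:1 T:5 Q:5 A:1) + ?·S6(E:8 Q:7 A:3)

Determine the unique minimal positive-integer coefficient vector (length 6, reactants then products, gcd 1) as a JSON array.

Coefficients: [5, 3, 1, 3, 4, 3]

E: 5·7+3·0 = 35 | 1·1+3·2+4·1+3·8 = 35
T: 5·3+3·7 = 36 | 1·1+3·5+4·5+3·0 = 36
Q: 5·7+3·8 = 59 | 1·0+3·6+4·5+3·7 = 59
A: 5·3+3·7 = 36 | 1·2+3·7+4·1+3·3 = 36
B: 5·1+3·4 = 17 | 1·2+3·5+4·0+3·0 = 17
gcd(5,3,1,3,4,3) = 1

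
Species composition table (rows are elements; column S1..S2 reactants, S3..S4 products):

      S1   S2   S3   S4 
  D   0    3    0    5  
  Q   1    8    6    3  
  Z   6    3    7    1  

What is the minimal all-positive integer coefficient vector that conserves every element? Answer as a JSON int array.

Coefficients: [5, 5, 6, 3]

D: 5·0+5·3 = 15 | 6·0+3·5 = 15
Q: 5·1+5·8 = 45 | 6·6+3·3 = 45
Z: 5·6+5·3 = 45 | 6·7+3·1 = 45
gcd(5,5,6,3) = 1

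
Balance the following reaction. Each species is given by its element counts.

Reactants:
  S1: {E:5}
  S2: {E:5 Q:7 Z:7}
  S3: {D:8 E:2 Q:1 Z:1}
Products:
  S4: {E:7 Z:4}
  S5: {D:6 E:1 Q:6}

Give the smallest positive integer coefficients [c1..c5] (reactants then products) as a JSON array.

D: 5·0+3·0+3·8 = 24 | 6·0+4·6 = 24
E: 5·5+3·5+3·2 = 46 | 6·7+4·1 = 46
Q: 5·0+3·7+3·1 = 24 | 6·0+4·6 = 24
Z: 5·0+3·7+3·1 = 24 | 6·4+4·0 = 24
gcd(5,3,3,6,4) = 1

Coefficients: [5, 3, 3, 6, 4]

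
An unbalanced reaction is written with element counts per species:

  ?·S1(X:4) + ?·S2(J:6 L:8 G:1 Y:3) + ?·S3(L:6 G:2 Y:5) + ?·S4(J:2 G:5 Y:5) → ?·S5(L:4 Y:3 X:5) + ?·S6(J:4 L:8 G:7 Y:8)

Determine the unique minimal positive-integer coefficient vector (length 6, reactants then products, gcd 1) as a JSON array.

Coefficients: [5, 1, 4, 1, 4, 2]

J: 5·0+1·6+4·0+1·2 = 8 | 4·0+2·4 = 8
L: 5·0+1·8+4·6+1·0 = 32 | 4·4+2·8 = 32
G: 5·0+1·1+4·2+1·5 = 14 | 4·0+2·7 = 14
Y: 5·0+1·3+4·5+1·5 = 28 | 4·3+2·8 = 28
X: 5·4+1·0+4·0+1·0 = 20 | 4·5+2·0 = 20
gcd(5,1,4,1,4,2) = 1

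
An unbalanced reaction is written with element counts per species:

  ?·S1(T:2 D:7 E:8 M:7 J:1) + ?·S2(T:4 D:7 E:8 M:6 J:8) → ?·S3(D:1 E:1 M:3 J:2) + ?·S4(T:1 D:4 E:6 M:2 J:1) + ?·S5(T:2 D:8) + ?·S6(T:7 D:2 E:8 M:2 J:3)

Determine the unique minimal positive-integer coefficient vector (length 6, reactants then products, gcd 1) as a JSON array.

Coefficients: [2, 2, 6, 3, 1, 1]

T: 2·2+2·4 = 12 | 6·0+3·1+1·2+1·7 = 12
D: 2·7+2·7 = 28 | 6·1+3·4+1·8+1·2 = 28
E: 2·8+2·8 = 32 | 6·1+3·6+1·0+1·8 = 32
M: 2·7+2·6 = 26 | 6·3+3·2+1·0+1·2 = 26
J: 2·1+2·8 = 18 | 6·2+3·1+1·0+1·3 = 18
gcd(2,2,6,3,1,1) = 1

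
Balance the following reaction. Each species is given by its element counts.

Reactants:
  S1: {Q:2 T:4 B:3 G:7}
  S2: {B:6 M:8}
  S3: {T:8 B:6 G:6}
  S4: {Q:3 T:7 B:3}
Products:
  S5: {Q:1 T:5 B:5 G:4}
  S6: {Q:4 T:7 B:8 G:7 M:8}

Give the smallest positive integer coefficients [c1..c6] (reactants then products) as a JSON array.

Coefficients: [6, 4, 1, 3, 5, 4]

Q: 6·2+4·0+1·0+3·3 = 21 | 5·1+4·4 = 21
T: 6·4+4·0+1·8+3·7 = 53 | 5·5+4·7 = 53
B: 6·3+4·6+1·6+3·3 = 57 | 5·5+4·8 = 57
G: 6·7+4·0+1·6+3·0 = 48 | 5·4+4·7 = 48
M: 6·0+4·8+1·0+3·0 = 32 | 5·0+4·8 = 32
gcd(6,4,1,3,5,4) = 1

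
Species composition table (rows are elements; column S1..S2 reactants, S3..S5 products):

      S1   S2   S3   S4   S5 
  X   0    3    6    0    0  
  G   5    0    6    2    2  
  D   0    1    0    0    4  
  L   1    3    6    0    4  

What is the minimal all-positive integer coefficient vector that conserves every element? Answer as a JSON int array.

Coefficients: [4, 4, 2, 3, 1]

X: 4·0+4·3 = 12 | 2·6+3·0+1·0 = 12
G: 4·5+4·0 = 20 | 2·6+3·2+1·2 = 20
D: 4·0+4·1 = 4 | 2·0+3·0+1·4 = 4
L: 4·1+4·3 = 16 | 2·6+3·0+1·4 = 16
gcd(4,4,2,3,1) = 1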